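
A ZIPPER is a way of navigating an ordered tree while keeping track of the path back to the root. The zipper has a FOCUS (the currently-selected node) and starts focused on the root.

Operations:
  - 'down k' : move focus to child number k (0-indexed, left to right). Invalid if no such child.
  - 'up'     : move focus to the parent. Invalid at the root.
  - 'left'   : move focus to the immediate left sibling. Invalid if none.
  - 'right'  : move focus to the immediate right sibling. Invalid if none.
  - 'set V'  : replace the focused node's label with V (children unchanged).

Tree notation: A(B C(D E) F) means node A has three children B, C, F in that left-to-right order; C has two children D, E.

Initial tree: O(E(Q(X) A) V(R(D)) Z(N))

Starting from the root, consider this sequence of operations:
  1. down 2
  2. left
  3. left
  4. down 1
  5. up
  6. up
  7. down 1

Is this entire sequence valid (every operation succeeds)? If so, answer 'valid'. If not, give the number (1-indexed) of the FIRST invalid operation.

Step 1 (down 2): focus=Z path=2 depth=1 children=['N'] left=['E', 'V'] right=[] parent=O
Step 2 (left): focus=V path=1 depth=1 children=['R'] left=['E'] right=['Z'] parent=O
Step 3 (left): focus=E path=0 depth=1 children=['Q', 'A'] left=[] right=['V', 'Z'] parent=O
Step 4 (down 1): focus=A path=0/1 depth=2 children=[] left=['Q'] right=[] parent=E
Step 5 (up): focus=E path=0 depth=1 children=['Q', 'A'] left=[] right=['V', 'Z'] parent=O
Step 6 (up): focus=O path=root depth=0 children=['E', 'V', 'Z'] (at root)
Step 7 (down 1): focus=V path=1 depth=1 children=['R'] left=['E'] right=['Z'] parent=O

Answer: valid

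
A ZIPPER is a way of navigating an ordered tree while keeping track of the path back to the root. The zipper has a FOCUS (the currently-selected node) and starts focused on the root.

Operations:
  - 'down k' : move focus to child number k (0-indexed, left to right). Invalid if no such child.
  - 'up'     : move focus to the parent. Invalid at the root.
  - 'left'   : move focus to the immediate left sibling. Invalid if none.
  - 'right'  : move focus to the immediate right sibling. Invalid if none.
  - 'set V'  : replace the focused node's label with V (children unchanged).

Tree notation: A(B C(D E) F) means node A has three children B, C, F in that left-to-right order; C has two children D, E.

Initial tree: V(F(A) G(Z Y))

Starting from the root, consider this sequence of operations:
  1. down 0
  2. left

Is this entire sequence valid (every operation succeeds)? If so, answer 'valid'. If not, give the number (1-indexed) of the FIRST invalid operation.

Step 1 (down 0): focus=F path=0 depth=1 children=['A'] left=[] right=['G'] parent=V
Step 2 (left): INVALID

Answer: 2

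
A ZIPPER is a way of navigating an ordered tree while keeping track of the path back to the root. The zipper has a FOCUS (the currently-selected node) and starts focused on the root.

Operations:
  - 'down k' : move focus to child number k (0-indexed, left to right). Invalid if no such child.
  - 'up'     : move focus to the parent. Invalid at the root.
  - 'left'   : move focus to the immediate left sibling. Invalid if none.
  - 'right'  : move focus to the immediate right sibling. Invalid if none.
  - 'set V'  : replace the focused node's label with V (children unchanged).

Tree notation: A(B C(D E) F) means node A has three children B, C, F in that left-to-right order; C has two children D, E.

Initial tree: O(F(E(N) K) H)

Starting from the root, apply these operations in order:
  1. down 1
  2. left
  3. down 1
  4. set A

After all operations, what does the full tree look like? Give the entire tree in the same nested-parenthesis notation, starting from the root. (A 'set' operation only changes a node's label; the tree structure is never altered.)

Step 1 (down 1): focus=H path=1 depth=1 children=[] left=['F'] right=[] parent=O
Step 2 (left): focus=F path=0 depth=1 children=['E', 'K'] left=[] right=['H'] parent=O
Step 3 (down 1): focus=K path=0/1 depth=2 children=[] left=['E'] right=[] parent=F
Step 4 (set A): focus=A path=0/1 depth=2 children=[] left=['E'] right=[] parent=F

Answer: O(F(E(N) A) H)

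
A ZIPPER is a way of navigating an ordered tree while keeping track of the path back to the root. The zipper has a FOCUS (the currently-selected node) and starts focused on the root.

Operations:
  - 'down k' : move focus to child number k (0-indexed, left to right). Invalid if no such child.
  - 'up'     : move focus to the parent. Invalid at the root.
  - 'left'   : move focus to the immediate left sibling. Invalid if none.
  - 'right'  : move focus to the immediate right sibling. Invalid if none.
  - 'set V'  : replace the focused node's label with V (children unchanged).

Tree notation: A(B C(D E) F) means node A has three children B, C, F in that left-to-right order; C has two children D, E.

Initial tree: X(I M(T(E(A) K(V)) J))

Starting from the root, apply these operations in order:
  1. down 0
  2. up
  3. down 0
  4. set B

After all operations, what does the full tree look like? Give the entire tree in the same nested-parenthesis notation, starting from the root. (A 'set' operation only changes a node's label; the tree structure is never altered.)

Answer: X(B M(T(E(A) K(V)) J))

Derivation:
Step 1 (down 0): focus=I path=0 depth=1 children=[] left=[] right=['M'] parent=X
Step 2 (up): focus=X path=root depth=0 children=['I', 'M'] (at root)
Step 3 (down 0): focus=I path=0 depth=1 children=[] left=[] right=['M'] parent=X
Step 4 (set B): focus=B path=0 depth=1 children=[] left=[] right=['M'] parent=X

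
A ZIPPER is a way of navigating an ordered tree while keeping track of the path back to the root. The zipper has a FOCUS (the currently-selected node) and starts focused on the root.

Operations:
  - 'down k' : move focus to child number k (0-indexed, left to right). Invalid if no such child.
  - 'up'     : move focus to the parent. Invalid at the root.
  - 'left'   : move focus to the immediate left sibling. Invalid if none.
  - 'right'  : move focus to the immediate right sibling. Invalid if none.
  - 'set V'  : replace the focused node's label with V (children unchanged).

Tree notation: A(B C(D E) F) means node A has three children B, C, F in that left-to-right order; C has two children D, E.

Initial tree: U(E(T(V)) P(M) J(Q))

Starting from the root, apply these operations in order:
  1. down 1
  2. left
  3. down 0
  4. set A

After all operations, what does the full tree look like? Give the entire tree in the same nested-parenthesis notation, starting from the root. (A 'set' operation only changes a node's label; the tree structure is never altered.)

Step 1 (down 1): focus=P path=1 depth=1 children=['M'] left=['E'] right=['J'] parent=U
Step 2 (left): focus=E path=0 depth=1 children=['T'] left=[] right=['P', 'J'] parent=U
Step 3 (down 0): focus=T path=0/0 depth=2 children=['V'] left=[] right=[] parent=E
Step 4 (set A): focus=A path=0/0 depth=2 children=['V'] left=[] right=[] parent=E

Answer: U(E(A(V)) P(M) J(Q))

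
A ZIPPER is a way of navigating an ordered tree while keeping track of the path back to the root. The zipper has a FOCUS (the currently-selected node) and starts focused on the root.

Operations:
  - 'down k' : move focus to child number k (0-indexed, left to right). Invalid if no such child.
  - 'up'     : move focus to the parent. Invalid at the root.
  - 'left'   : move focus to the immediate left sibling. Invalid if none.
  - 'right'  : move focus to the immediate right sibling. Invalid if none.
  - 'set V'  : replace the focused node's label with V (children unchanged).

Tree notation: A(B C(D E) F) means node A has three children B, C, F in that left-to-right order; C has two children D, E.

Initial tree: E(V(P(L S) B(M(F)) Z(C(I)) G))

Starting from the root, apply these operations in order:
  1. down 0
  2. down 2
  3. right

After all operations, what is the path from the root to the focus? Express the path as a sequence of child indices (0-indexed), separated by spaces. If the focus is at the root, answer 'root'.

Step 1 (down 0): focus=V path=0 depth=1 children=['P', 'B', 'Z', 'G'] left=[] right=[] parent=E
Step 2 (down 2): focus=Z path=0/2 depth=2 children=['C'] left=['P', 'B'] right=['G'] parent=V
Step 3 (right): focus=G path=0/3 depth=2 children=[] left=['P', 'B', 'Z'] right=[] parent=V

Answer: 0 3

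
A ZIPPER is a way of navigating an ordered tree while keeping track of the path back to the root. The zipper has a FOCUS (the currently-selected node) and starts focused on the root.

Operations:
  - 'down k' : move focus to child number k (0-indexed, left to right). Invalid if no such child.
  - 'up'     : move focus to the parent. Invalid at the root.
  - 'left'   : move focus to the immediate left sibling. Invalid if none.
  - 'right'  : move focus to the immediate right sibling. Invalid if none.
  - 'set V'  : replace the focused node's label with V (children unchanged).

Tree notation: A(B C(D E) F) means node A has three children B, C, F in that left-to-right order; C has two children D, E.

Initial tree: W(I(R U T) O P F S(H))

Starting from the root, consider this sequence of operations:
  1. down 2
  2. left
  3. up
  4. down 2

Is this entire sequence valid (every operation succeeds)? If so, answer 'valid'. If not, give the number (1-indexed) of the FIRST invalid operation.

Answer: valid

Derivation:
Step 1 (down 2): focus=P path=2 depth=1 children=[] left=['I', 'O'] right=['F', 'S'] parent=W
Step 2 (left): focus=O path=1 depth=1 children=[] left=['I'] right=['P', 'F', 'S'] parent=W
Step 3 (up): focus=W path=root depth=0 children=['I', 'O', 'P', 'F', 'S'] (at root)
Step 4 (down 2): focus=P path=2 depth=1 children=[] left=['I', 'O'] right=['F', 'S'] parent=W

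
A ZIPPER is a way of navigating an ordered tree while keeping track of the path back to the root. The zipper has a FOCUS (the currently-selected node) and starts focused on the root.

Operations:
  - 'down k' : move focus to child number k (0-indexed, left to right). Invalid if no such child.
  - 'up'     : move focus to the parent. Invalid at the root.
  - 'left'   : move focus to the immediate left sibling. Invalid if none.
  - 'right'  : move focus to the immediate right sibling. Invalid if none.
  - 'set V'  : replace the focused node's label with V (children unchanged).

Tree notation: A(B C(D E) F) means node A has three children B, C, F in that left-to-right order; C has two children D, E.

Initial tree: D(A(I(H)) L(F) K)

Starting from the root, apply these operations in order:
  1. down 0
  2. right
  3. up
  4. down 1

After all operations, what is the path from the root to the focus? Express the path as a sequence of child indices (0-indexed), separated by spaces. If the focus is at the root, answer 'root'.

Step 1 (down 0): focus=A path=0 depth=1 children=['I'] left=[] right=['L', 'K'] parent=D
Step 2 (right): focus=L path=1 depth=1 children=['F'] left=['A'] right=['K'] parent=D
Step 3 (up): focus=D path=root depth=0 children=['A', 'L', 'K'] (at root)
Step 4 (down 1): focus=L path=1 depth=1 children=['F'] left=['A'] right=['K'] parent=D

Answer: 1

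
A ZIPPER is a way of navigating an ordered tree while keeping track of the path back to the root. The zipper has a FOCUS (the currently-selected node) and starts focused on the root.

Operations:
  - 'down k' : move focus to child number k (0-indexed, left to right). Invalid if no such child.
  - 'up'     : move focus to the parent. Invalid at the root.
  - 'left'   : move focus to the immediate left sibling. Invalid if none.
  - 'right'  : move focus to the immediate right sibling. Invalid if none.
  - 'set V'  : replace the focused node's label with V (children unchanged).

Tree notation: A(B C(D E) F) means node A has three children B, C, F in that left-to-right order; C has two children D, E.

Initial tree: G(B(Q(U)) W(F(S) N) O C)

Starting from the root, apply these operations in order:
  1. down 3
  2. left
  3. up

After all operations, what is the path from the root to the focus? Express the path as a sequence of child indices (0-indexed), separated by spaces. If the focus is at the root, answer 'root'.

Step 1 (down 3): focus=C path=3 depth=1 children=[] left=['B', 'W', 'O'] right=[] parent=G
Step 2 (left): focus=O path=2 depth=1 children=[] left=['B', 'W'] right=['C'] parent=G
Step 3 (up): focus=G path=root depth=0 children=['B', 'W', 'O', 'C'] (at root)

Answer: root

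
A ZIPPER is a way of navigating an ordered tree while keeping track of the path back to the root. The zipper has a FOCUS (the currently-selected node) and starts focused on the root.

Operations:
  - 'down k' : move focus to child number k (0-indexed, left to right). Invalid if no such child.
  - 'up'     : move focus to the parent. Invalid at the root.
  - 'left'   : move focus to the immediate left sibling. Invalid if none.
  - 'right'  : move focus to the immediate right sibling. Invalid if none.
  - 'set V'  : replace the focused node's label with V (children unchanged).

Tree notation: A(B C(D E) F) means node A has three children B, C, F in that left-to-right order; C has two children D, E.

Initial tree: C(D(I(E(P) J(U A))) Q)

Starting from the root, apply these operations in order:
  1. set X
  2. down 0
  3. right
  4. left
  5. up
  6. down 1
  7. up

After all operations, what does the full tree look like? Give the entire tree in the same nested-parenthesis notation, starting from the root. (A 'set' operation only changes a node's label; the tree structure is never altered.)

Answer: X(D(I(E(P) J(U A))) Q)

Derivation:
Step 1 (set X): focus=X path=root depth=0 children=['D', 'Q'] (at root)
Step 2 (down 0): focus=D path=0 depth=1 children=['I'] left=[] right=['Q'] parent=X
Step 3 (right): focus=Q path=1 depth=1 children=[] left=['D'] right=[] parent=X
Step 4 (left): focus=D path=0 depth=1 children=['I'] left=[] right=['Q'] parent=X
Step 5 (up): focus=X path=root depth=0 children=['D', 'Q'] (at root)
Step 6 (down 1): focus=Q path=1 depth=1 children=[] left=['D'] right=[] parent=X
Step 7 (up): focus=X path=root depth=0 children=['D', 'Q'] (at root)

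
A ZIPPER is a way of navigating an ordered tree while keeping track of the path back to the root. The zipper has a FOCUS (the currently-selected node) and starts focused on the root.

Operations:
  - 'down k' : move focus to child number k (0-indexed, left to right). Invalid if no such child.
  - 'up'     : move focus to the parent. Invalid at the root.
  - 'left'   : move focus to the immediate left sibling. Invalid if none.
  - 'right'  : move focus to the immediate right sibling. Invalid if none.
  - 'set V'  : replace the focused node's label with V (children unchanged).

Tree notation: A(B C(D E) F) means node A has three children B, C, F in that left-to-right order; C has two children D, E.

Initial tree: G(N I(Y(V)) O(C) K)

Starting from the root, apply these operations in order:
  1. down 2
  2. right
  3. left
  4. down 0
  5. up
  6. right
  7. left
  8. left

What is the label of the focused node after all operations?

Answer: I

Derivation:
Step 1 (down 2): focus=O path=2 depth=1 children=['C'] left=['N', 'I'] right=['K'] parent=G
Step 2 (right): focus=K path=3 depth=1 children=[] left=['N', 'I', 'O'] right=[] parent=G
Step 3 (left): focus=O path=2 depth=1 children=['C'] left=['N', 'I'] right=['K'] parent=G
Step 4 (down 0): focus=C path=2/0 depth=2 children=[] left=[] right=[] parent=O
Step 5 (up): focus=O path=2 depth=1 children=['C'] left=['N', 'I'] right=['K'] parent=G
Step 6 (right): focus=K path=3 depth=1 children=[] left=['N', 'I', 'O'] right=[] parent=G
Step 7 (left): focus=O path=2 depth=1 children=['C'] left=['N', 'I'] right=['K'] parent=G
Step 8 (left): focus=I path=1 depth=1 children=['Y'] left=['N'] right=['O', 'K'] parent=G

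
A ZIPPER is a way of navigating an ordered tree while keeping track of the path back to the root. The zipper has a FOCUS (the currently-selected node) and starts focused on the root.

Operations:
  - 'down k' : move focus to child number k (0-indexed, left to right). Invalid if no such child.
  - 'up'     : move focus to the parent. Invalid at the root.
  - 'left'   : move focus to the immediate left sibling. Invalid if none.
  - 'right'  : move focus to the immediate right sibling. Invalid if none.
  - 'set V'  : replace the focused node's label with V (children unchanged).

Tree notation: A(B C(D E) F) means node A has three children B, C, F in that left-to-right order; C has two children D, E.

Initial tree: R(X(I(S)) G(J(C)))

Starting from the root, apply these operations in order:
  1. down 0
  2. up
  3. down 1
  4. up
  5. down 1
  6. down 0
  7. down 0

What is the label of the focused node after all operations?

Answer: C

Derivation:
Step 1 (down 0): focus=X path=0 depth=1 children=['I'] left=[] right=['G'] parent=R
Step 2 (up): focus=R path=root depth=0 children=['X', 'G'] (at root)
Step 3 (down 1): focus=G path=1 depth=1 children=['J'] left=['X'] right=[] parent=R
Step 4 (up): focus=R path=root depth=0 children=['X', 'G'] (at root)
Step 5 (down 1): focus=G path=1 depth=1 children=['J'] left=['X'] right=[] parent=R
Step 6 (down 0): focus=J path=1/0 depth=2 children=['C'] left=[] right=[] parent=G
Step 7 (down 0): focus=C path=1/0/0 depth=3 children=[] left=[] right=[] parent=J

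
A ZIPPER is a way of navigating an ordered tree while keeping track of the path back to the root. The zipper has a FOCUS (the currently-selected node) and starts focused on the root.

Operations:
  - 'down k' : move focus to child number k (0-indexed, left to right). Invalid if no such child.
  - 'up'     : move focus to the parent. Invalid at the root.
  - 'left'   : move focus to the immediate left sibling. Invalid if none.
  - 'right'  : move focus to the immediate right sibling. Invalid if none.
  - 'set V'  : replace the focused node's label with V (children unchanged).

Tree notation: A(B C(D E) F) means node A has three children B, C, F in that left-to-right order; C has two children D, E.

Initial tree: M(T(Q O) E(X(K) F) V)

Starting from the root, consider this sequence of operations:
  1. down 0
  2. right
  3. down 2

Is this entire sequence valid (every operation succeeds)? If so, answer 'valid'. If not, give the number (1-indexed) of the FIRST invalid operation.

Step 1 (down 0): focus=T path=0 depth=1 children=['Q', 'O'] left=[] right=['E', 'V'] parent=M
Step 2 (right): focus=E path=1 depth=1 children=['X', 'F'] left=['T'] right=['V'] parent=M
Step 3 (down 2): INVALID

Answer: 3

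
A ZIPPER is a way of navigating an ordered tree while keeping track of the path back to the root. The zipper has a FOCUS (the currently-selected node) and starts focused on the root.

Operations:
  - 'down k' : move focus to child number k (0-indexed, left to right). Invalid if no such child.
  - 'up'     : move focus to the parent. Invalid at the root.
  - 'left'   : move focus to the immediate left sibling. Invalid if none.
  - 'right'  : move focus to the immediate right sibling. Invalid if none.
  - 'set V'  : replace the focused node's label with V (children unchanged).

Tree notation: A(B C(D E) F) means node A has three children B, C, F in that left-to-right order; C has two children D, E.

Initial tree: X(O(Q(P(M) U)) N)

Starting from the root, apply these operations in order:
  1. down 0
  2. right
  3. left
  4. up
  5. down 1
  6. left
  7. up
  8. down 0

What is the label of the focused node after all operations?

Answer: O

Derivation:
Step 1 (down 0): focus=O path=0 depth=1 children=['Q'] left=[] right=['N'] parent=X
Step 2 (right): focus=N path=1 depth=1 children=[] left=['O'] right=[] parent=X
Step 3 (left): focus=O path=0 depth=1 children=['Q'] left=[] right=['N'] parent=X
Step 4 (up): focus=X path=root depth=0 children=['O', 'N'] (at root)
Step 5 (down 1): focus=N path=1 depth=1 children=[] left=['O'] right=[] parent=X
Step 6 (left): focus=O path=0 depth=1 children=['Q'] left=[] right=['N'] parent=X
Step 7 (up): focus=X path=root depth=0 children=['O', 'N'] (at root)
Step 8 (down 0): focus=O path=0 depth=1 children=['Q'] left=[] right=['N'] parent=X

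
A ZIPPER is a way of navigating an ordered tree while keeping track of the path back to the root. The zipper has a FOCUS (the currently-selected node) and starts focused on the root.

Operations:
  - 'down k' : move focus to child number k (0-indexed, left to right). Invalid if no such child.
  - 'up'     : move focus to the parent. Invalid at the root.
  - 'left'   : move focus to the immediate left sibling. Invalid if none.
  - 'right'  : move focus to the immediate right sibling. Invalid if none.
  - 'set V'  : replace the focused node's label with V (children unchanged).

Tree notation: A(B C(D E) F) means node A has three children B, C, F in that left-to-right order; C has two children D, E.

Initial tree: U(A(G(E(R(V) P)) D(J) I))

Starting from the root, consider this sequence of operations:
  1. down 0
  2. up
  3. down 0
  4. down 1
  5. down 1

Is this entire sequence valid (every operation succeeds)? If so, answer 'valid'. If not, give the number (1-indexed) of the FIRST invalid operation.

Step 1 (down 0): focus=A path=0 depth=1 children=['G', 'D', 'I'] left=[] right=[] parent=U
Step 2 (up): focus=U path=root depth=0 children=['A'] (at root)
Step 3 (down 0): focus=A path=0 depth=1 children=['G', 'D', 'I'] left=[] right=[] parent=U
Step 4 (down 1): focus=D path=0/1 depth=2 children=['J'] left=['G'] right=['I'] parent=A
Step 5 (down 1): INVALID

Answer: 5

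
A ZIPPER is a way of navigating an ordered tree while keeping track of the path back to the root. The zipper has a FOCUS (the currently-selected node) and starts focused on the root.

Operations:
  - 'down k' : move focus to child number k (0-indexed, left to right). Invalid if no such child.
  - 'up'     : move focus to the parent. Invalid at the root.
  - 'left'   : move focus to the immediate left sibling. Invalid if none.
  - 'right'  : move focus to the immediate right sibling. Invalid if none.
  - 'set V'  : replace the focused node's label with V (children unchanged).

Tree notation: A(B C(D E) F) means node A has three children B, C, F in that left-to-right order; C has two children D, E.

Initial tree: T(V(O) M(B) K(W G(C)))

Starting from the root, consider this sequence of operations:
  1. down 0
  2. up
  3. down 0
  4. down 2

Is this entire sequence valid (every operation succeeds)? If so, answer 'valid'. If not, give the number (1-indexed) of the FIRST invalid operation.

Answer: 4

Derivation:
Step 1 (down 0): focus=V path=0 depth=1 children=['O'] left=[] right=['M', 'K'] parent=T
Step 2 (up): focus=T path=root depth=0 children=['V', 'M', 'K'] (at root)
Step 3 (down 0): focus=V path=0 depth=1 children=['O'] left=[] right=['M', 'K'] parent=T
Step 4 (down 2): INVALID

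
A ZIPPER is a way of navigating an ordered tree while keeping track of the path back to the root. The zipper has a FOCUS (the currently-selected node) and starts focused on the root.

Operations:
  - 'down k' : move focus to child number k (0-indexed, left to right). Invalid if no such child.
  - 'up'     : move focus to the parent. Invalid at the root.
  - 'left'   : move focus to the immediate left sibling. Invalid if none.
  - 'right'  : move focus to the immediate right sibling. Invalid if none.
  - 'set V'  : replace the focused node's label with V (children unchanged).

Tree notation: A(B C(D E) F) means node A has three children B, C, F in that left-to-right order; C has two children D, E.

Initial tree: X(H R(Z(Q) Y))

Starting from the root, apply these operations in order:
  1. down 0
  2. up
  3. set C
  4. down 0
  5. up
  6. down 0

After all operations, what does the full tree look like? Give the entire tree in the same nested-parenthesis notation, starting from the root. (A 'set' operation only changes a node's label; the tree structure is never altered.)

Answer: C(H R(Z(Q) Y))

Derivation:
Step 1 (down 0): focus=H path=0 depth=1 children=[] left=[] right=['R'] parent=X
Step 2 (up): focus=X path=root depth=0 children=['H', 'R'] (at root)
Step 3 (set C): focus=C path=root depth=0 children=['H', 'R'] (at root)
Step 4 (down 0): focus=H path=0 depth=1 children=[] left=[] right=['R'] parent=C
Step 5 (up): focus=C path=root depth=0 children=['H', 'R'] (at root)
Step 6 (down 0): focus=H path=0 depth=1 children=[] left=[] right=['R'] parent=C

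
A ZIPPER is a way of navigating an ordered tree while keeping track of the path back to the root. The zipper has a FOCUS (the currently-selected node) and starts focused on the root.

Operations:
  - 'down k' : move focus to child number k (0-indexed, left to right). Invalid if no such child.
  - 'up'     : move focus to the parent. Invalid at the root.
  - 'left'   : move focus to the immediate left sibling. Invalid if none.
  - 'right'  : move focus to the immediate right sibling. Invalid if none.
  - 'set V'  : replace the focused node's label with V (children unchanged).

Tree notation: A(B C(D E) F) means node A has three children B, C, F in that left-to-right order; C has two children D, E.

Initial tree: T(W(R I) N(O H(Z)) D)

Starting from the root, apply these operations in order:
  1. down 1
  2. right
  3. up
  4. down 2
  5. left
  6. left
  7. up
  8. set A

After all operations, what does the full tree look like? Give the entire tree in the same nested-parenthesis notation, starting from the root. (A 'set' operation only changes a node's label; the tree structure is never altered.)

Answer: A(W(R I) N(O H(Z)) D)

Derivation:
Step 1 (down 1): focus=N path=1 depth=1 children=['O', 'H'] left=['W'] right=['D'] parent=T
Step 2 (right): focus=D path=2 depth=1 children=[] left=['W', 'N'] right=[] parent=T
Step 3 (up): focus=T path=root depth=0 children=['W', 'N', 'D'] (at root)
Step 4 (down 2): focus=D path=2 depth=1 children=[] left=['W', 'N'] right=[] parent=T
Step 5 (left): focus=N path=1 depth=1 children=['O', 'H'] left=['W'] right=['D'] parent=T
Step 6 (left): focus=W path=0 depth=1 children=['R', 'I'] left=[] right=['N', 'D'] parent=T
Step 7 (up): focus=T path=root depth=0 children=['W', 'N', 'D'] (at root)
Step 8 (set A): focus=A path=root depth=0 children=['W', 'N', 'D'] (at root)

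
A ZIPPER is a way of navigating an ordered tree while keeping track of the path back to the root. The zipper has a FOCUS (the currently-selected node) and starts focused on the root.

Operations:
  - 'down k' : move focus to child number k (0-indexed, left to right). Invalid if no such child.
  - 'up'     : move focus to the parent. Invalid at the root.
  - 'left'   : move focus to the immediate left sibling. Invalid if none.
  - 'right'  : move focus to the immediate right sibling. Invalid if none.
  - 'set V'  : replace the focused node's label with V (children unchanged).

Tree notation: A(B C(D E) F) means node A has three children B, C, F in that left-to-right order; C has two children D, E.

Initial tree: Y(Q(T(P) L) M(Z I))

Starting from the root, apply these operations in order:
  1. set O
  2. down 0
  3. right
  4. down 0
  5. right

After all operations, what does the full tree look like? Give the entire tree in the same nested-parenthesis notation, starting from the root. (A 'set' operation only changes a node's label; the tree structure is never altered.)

Answer: O(Q(T(P) L) M(Z I))

Derivation:
Step 1 (set O): focus=O path=root depth=0 children=['Q', 'M'] (at root)
Step 2 (down 0): focus=Q path=0 depth=1 children=['T', 'L'] left=[] right=['M'] parent=O
Step 3 (right): focus=M path=1 depth=1 children=['Z', 'I'] left=['Q'] right=[] parent=O
Step 4 (down 0): focus=Z path=1/0 depth=2 children=[] left=[] right=['I'] parent=M
Step 5 (right): focus=I path=1/1 depth=2 children=[] left=['Z'] right=[] parent=M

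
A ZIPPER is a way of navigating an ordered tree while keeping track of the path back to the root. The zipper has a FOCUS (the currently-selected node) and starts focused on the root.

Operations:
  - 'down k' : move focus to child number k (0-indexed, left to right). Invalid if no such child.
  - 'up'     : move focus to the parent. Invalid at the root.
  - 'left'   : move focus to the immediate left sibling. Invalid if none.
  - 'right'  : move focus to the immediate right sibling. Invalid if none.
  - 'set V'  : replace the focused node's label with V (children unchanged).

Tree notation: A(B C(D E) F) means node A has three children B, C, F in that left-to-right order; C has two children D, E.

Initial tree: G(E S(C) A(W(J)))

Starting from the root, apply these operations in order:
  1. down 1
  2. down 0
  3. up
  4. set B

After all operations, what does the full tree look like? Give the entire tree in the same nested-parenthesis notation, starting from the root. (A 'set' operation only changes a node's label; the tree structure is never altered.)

Step 1 (down 1): focus=S path=1 depth=1 children=['C'] left=['E'] right=['A'] parent=G
Step 2 (down 0): focus=C path=1/0 depth=2 children=[] left=[] right=[] parent=S
Step 3 (up): focus=S path=1 depth=1 children=['C'] left=['E'] right=['A'] parent=G
Step 4 (set B): focus=B path=1 depth=1 children=['C'] left=['E'] right=['A'] parent=G

Answer: G(E B(C) A(W(J)))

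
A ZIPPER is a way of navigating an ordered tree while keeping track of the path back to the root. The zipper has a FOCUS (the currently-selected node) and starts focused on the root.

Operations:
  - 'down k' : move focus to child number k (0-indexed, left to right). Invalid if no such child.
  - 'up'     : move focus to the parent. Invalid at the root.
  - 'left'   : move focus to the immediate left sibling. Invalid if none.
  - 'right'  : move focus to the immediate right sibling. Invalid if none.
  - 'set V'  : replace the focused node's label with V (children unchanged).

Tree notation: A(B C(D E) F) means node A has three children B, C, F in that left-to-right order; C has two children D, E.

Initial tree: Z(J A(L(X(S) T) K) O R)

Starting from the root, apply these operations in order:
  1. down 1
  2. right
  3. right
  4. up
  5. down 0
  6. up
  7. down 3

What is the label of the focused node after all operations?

Answer: R

Derivation:
Step 1 (down 1): focus=A path=1 depth=1 children=['L', 'K'] left=['J'] right=['O', 'R'] parent=Z
Step 2 (right): focus=O path=2 depth=1 children=[] left=['J', 'A'] right=['R'] parent=Z
Step 3 (right): focus=R path=3 depth=1 children=[] left=['J', 'A', 'O'] right=[] parent=Z
Step 4 (up): focus=Z path=root depth=0 children=['J', 'A', 'O', 'R'] (at root)
Step 5 (down 0): focus=J path=0 depth=1 children=[] left=[] right=['A', 'O', 'R'] parent=Z
Step 6 (up): focus=Z path=root depth=0 children=['J', 'A', 'O', 'R'] (at root)
Step 7 (down 3): focus=R path=3 depth=1 children=[] left=['J', 'A', 'O'] right=[] parent=Z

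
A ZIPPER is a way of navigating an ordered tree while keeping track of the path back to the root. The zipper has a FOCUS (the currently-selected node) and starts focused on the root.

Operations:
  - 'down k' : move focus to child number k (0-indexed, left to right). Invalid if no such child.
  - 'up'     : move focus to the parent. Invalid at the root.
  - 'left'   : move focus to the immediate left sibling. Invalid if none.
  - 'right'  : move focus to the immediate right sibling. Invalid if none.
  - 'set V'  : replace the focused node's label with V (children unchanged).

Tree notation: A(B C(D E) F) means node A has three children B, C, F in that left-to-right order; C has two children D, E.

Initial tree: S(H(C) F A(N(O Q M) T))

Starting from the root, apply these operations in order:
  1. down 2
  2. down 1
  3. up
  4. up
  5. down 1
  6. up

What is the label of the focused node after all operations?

Answer: S

Derivation:
Step 1 (down 2): focus=A path=2 depth=1 children=['N', 'T'] left=['H', 'F'] right=[] parent=S
Step 2 (down 1): focus=T path=2/1 depth=2 children=[] left=['N'] right=[] parent=A
Step 3 (up): focus=A path=2 depth=1 children=['N', 'T'] left=['H', 'F'] right=[] parent=S
Step 4 (up): focus=S path=root depth=0 children=['H', 'F', 'A'] (at root)
Step 5 (down 1): focus=F path=1 depth=1 children=[] left=['H'] right=['A'] parent=S
Step 6 (up): focus=S path=root depth=0 children=['H', 'F', 'A'] (at root)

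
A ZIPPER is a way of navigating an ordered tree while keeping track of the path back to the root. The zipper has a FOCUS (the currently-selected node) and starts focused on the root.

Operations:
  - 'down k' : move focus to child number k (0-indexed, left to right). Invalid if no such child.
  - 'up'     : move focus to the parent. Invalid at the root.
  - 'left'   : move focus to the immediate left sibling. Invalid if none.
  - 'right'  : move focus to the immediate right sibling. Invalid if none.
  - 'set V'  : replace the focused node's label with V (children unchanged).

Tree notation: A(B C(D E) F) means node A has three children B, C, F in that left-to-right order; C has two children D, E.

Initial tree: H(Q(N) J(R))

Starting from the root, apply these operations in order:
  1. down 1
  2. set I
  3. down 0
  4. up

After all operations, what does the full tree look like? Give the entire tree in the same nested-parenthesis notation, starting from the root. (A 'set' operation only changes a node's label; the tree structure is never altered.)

Answer: H(Q(N) I(R))

Derivation:
Step 1 (down 1): focus=J path=1 depth=1 children=['R'] left=['Q'] right=[] parent=H
Step 2 (set I): focus=I path=1 depth=1 children=['R'] left=['Q'] right=[] parent=H
Step 3 (down 0): focus=R path=1/0 depth=2 children=[] left=[] right=[] parent=I
Step 4 (up): focus=I path=1 depth=1 children=['R'] left=['Q'] right=[] parent=H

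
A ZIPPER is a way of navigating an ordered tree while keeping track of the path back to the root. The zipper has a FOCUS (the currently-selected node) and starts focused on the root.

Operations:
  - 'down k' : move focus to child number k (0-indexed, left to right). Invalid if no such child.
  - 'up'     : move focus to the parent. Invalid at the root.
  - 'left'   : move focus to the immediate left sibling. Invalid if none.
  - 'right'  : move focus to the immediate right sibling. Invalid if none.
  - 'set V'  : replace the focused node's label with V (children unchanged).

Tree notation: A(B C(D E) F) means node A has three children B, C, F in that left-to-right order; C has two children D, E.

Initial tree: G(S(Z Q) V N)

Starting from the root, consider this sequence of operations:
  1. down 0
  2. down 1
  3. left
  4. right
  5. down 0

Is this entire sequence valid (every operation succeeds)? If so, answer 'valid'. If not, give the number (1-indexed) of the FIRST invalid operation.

Step 1 (down 0): focus=S path=0 depth=1 children=['Z', 'Q'] left=[] right=['V', 'N'] parent=G
Step 2 (down 1): focus=Q path=0/1 depth=2 children=[] left=['Z'] right=[] parent=S
Step 3 (left): focus=Z path=0/0 depth=2 children=[] left=[] right=['Q'] parent=S
Step 4 (right): focus=Q path=0/1 depth=2 children=[] left=['Z'] right=[] parent=S
Step 5 (down 0): INVALID

Answer: 5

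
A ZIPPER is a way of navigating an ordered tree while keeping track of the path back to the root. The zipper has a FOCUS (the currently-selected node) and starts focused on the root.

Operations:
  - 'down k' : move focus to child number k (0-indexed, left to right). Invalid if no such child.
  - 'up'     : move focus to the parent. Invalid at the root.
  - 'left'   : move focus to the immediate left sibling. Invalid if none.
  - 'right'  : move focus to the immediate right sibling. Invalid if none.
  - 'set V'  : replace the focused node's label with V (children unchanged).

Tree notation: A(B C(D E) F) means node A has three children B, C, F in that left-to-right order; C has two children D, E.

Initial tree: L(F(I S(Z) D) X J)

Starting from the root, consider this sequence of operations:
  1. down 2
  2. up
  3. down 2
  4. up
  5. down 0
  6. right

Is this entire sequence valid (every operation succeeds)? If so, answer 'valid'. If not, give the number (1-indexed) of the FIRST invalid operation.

Step 1 (down 2): focus=J path=2 depth=1 children=[] left=['F', 'X'] right=[] parent=L
Step 2 (up): focus=L path=root depth=0 children=['F', 'X', 'J'] (at root)
Step 3 (down 2): focus=J path=2 depth=1 children=[] left=['F', 'X'] right=[] parent=L
Step 4 (up): focus=L path=root depth=0 children=['F', 'X', 'J'] (at root)
Step 5 (down 0): focus=F path=0 depth=1 children=['I', 'S', 'D'] left=[] right=['X', 'J'] parent=L
Step 6 (right): focus=X path=1 depth=1 children=[] left=['F'] right=['J'] parent=L

Answer: valid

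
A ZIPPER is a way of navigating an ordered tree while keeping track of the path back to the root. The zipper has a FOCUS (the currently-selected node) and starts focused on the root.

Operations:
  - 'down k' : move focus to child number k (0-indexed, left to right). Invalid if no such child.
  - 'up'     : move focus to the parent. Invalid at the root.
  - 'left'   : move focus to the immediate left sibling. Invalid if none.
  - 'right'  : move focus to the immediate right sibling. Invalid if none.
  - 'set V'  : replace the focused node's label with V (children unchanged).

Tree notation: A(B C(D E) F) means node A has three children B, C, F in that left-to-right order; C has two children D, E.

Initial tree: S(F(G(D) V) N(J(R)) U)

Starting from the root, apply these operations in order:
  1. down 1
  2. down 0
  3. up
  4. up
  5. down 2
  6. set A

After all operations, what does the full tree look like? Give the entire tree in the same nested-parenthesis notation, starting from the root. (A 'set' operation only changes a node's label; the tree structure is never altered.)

Answer: S(F(G(D) V) N(J(R)) A)

Derivation:
Step 1 (down 1): focus=N path=1 depth=1 children=['J'] left=['F'] right=['U'] parent=S
Step 2 (down 0): focus=J path=1/0 depth=2 children=['R'] left=[] right=[] parent=N
Step 3 (up): focus=N path=1 depth=1 children=['J'] left=['F'] right=['U'] parent=S
Step 4 (up): focus=S path=root depth=0 children=['F', 'N', 'U'] (at root)
Step 5 (down 2): focus=U path=2 depth=1 children=[] left=['F', 'N'] right=[] parent=S
Step 6 (set A): focus=A path=2 depth=1 children=[] left=['F', 'N'] right=[] parent=S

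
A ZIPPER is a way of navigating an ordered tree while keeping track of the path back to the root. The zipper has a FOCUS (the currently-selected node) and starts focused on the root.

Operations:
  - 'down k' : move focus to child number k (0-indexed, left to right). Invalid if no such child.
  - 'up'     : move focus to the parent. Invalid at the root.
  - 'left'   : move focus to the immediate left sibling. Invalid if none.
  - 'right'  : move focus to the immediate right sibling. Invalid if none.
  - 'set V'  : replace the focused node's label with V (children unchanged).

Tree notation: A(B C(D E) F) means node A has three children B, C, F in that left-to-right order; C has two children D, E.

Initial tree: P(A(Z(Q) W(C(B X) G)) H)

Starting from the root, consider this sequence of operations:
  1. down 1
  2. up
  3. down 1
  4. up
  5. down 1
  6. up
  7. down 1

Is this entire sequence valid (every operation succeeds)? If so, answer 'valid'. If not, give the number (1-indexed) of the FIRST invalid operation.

Answer: valid

Derivation:
Step 1 (down 1): focus=H path=1 depth=1 children=[] left=['A'] right=[] parent=P
Step 2 (up): focus=P path=root depth=0 children=['A', 'H'] (at root)
Step 3 (down 1): focus=H path=1 depth=1 children=[] left=['A'] right=[] parent=P
Step 4 (up): focus=P path=root depth=0 children=['A', 'H'] (at root)
Step 5 (down 1): focus=H path=1 depth=1 children=[] left=['A'] right=[] parent=P
Step 6 (up): focus=P path=root depth=0 children=['A', 'H'] (at root)
Step 7 (down 1): focus=H path=1 depth=1 children=[] left=['A'] right=[] parent=P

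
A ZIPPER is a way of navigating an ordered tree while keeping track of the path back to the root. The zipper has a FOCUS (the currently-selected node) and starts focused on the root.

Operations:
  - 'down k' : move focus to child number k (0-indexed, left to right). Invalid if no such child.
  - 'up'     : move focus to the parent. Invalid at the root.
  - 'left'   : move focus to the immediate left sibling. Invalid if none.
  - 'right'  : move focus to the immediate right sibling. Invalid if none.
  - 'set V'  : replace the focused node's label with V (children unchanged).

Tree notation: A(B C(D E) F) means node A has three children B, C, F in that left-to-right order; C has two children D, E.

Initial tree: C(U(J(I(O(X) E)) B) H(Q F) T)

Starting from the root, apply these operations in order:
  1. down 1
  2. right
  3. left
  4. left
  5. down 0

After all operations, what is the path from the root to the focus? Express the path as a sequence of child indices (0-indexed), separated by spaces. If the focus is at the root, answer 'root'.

Answer: 0 0

Derivation:
Step 1 (down 1): focus=H path=1 depth=1 children=['Q', 'F'] left=['U'] right=['T'] parent=C
Step 2 (right): focus=T path=2 depth=1 children=[] left=['U', 'H'] right=[] parent=C
Step 3 (left): focus=H path=1 depth=1 children=['Q', 'F'] left=['U'] right=['T'] parent=C
Step 4 (left): focus=U path=0 depth=1 children=['J', 'B'] left=[] right=['H', 'T'] parent=C
Step 5 (down 0): focus=J path=0/0 depth=2 children=['I'] left=[] right=['B'] parent=U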